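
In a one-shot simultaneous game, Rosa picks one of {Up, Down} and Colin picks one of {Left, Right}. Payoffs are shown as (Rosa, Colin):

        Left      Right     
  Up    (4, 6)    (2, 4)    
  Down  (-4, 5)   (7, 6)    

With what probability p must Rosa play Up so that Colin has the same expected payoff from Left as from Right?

For Colin to be willing to mix, Colin must be indifferent between Left and Right, which pins down Rosa's mix.
  Colin's expected payoff from Left: p·6 + (1−p)·5 = p + 5
  Colin's expected payoff from Right: p·4 + (1−p)·6 = -2p + 6
  p + 5 = -2p + 6  ⇒  3p = 1  ⇒  p = 1/3.

p = 1/3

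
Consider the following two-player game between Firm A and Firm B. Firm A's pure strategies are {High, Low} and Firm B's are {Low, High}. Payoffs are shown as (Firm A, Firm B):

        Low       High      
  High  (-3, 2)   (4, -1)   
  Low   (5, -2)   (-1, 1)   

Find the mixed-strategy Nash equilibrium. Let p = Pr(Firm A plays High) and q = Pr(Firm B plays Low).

For Firm B to be willing to mix, Firm B must be indifferent between Low and High, which pins down Firm A's mix.
  Firm B's expected payoff from Low: p·2 + (1−p)·(-2) = 4p - 2
  Firm B's expected payoff from High: p·(-1) + (1−p)·1 = -2p + 1
  4p - 2 = -2p + 1  ⇒  6p = 3  ⇒  p = 1/2.
Firm B's mix must leave Firm A indifferent between High and Low.
  Firm A's payoff from High: q·(-3) + (1−q)·4 = -7q + 4
  Firm A's payoff from Low: q·5 + (1−q)·(-1) = 6q - 1
  -7q + 4 = 6q - 1  ⇒  -13q = -5  ⇒  q = 5/13.

p = 1/2, q = 5/13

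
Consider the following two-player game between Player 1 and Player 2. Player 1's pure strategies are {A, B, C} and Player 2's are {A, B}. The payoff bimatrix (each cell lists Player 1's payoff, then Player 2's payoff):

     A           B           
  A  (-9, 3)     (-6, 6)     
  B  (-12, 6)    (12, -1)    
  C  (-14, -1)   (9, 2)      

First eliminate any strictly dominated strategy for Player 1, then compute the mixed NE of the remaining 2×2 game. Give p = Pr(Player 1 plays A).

Player 1's strategy C is strictly dominated by B: -12 > -14 and 12 > 9. Eliminate C.
Player 2's indifference between A and B determines Player 1's mixing probability p:
  Player 2's payoff from A: p·3 + (1−p)·6 = -3p + 6
  Player 2's payoff from B: p·6 + (1−p)·(-1) = 7p - 1
  -3p + 6 = 7p - 1  ⇒  -10p = -7  ⇒  p = 7/10.

p = 7/10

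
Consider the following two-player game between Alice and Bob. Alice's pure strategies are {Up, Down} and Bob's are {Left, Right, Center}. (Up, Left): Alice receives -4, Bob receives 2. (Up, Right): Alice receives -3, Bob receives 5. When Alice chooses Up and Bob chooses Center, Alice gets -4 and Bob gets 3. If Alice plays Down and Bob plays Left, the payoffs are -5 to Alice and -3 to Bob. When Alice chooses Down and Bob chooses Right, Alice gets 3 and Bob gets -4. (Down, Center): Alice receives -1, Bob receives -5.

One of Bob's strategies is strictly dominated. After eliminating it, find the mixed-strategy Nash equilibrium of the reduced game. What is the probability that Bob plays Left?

q = 6/7

Bob's strategy Center is strictly dominated by Right: 5 > 3 and -4 > -5. Eliminate Center.
Alice's indifference between Up and Down determines Bob's mixing probability q:
  Alice's payoff to Up: q·(-4) + (1−q)·(-3) = -q - 3
  Alice's payoff to Down: q·(-5) + (1−q)·3 = -8q + 3
  -q - 3 = -8q + 3  ⇒  7q = 6  ⇒  q = 6/7.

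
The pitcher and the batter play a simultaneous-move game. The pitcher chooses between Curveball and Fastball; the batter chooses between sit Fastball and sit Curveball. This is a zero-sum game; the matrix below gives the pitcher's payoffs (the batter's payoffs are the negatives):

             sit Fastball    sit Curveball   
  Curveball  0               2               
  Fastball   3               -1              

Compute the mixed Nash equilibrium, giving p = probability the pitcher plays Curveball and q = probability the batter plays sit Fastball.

p = 2/3, q = 1/2

The batter's indifference between sit Fastball and sit Curveball determines the pitcher's mixing probability p:
  the batter's payoff from sit Fastball: p·0 + (1−p)·(-3) = 3p - 3
  the batter's payoff from sit Curveball: p·(-2) + (1−p)·1 = -3p + 1
  3p - 3 = -3p + 1  ⇒  6p = 4  ⇒  p = 2/3.
The pitcher's indifference between Curveball and Fastball determines the batter's mixing probability q:
  the pitcher's payoff from Curveball: q·0 + (1−q)·2 = -2q + 2
  the pitcher's payoff from Fastball: q·3 + (1−q)·(-1) = 4q - 1
  -2q + 2 = 4q - 1  ⇒  -6q = -3  ⇒  q = 1/2.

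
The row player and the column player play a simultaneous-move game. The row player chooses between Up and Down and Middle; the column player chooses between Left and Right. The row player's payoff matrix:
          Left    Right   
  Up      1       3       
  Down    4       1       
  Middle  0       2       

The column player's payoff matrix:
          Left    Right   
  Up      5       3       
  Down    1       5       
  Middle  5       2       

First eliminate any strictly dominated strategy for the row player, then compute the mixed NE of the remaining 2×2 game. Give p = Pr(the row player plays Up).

The row player's strategy Middle is strictly dominated by Up: 1 > 0 and 3 > 2. Eliminate Middle.
Set the column player's expected payoff from Left equal to that from Right:
  the column player's payoff from Left: p·5 + (1−p)·1 = 4p + 1
  the column player's payoff from Right: p·3 + (1−p)·5 = -2p + 5
  4p + 1 = -2p + 5  ⇒  6p = 4  ⇒  p = 2/3.

p = 2/3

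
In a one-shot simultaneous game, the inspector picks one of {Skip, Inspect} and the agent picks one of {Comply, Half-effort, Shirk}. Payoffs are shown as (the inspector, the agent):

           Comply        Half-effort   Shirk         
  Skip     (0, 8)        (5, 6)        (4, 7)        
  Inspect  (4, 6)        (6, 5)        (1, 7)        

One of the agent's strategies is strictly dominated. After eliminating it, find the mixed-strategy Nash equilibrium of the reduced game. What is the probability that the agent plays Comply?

The agent's strategy Half-effort is strictly dominated by Shirk: 7 > 6 and 7 > 5. Eliminate Half-effort.
Set the inspector's expected payoff from Skip equal to that from Inspect:
  the inspector's payoff to Skip: q·0 + (1−q)·4 = -4q + 4
  the inspector's payoff to Inspect: q·4 + (1−q)·1 = 3q + 1
  -4q + 4 = 3q + 1  ⇒  -7q = -3  ⇒  q = 3/7.

q = 3/7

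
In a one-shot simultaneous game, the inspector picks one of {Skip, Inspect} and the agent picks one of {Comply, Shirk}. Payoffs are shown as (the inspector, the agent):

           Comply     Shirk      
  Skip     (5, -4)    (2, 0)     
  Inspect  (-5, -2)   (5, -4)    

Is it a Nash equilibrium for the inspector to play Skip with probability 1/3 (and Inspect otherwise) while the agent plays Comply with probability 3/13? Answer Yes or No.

Check the agent's indifference given the inspector's mix p = 1/3:
  payoff from Comply = -8/3; payoff from Shirk = -8/3 — equal.
Check the inspector's indifference given the agent's mix q = 3/13:
  payoff from Skip = 35/13; payoff from Inspect = 35/13 — equal.
Both players are indifferent, so neither can profitably deviate.

Yes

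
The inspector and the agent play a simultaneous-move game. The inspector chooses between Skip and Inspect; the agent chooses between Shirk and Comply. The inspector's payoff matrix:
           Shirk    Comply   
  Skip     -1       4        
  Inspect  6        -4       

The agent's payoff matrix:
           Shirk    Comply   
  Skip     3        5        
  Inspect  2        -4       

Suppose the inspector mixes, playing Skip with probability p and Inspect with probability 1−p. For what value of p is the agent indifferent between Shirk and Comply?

p = 3/4

In a mixed equilibrium the agent is indifferent between Shirk and Comply; this condition fixes p.
  the agent's payoff to Shirk: p·3 + (1−p)·2 = p + 2
  the agent's payoff to Comply: p·5 + (1−p)·(-4) = 9p - 4
  p + 2 = 9p - 4  ⇒  -8p = -6  ⇒  p = 3/4.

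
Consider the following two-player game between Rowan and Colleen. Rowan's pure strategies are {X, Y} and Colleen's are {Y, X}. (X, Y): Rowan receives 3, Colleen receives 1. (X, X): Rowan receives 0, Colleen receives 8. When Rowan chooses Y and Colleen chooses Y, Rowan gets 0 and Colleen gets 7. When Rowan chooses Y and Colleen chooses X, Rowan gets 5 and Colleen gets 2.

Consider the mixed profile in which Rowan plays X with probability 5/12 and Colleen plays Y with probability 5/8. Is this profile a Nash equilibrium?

Yes

Check Colleen's indifference given Rowan's mix p = 5/12:
  payoff from Y = 9/2; payoff from X = 9/2 — equal.
Check Rowan's indifference given Colleen's mix q = 5/8:
  payoff from X = 15/8; payoff from Y = 15/8 — equal.
Both players are indifferent, so neither can profitably deviate.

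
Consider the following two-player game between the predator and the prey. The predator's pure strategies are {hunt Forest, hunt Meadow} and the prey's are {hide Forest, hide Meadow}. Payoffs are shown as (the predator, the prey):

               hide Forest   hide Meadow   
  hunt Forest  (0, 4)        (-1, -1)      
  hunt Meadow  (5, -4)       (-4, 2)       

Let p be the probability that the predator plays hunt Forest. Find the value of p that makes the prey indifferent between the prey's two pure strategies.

The prey's indifference between hide Forest and hide Meadow determines the predator's mixing probability p:
  the prey's expected payoff from hide Forest: p·4 + (1−p)·(-4) = 8p - 4
  the prey's expected payoff from hide Meadow: p·(-1) + (1−p)·2 = -3p + 2
  8p - 4 = -3p + 2  ⇒  11p = 6  ⇒  p = 6/11.

p = 6/11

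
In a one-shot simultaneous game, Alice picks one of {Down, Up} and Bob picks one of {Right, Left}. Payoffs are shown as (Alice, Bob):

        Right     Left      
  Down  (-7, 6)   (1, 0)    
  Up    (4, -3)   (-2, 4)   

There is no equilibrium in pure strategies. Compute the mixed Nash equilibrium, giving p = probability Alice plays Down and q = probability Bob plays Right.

Bob's indifference between Right and Left determines Alice's mixing probability p:
  Bob's payoff to Right: p·6 + (1−p)·(-3) = 9p - 3
  Bob's payoff to Left: p·0 + (1−p)·4 = -4p + 4
  9p - 3 = -4p + 4  ⇒  13p = 7  ⇒  p = 7/13.
For Alice to be willing to mix, Alice must be indifferent between Down and Up, which pins down Bob's mix.
  Alice's payoff to Down: q·(-7) + (1−q)·1 = -8q + 1
  Alice's payoff to Up: q·4 + (1−q)·(-2) = 6q - 2
  -8q + 1 = 6q - 2  ⇒  -14q = -3  ⇒  q = 3/14.

p = 7/13, q = 3/14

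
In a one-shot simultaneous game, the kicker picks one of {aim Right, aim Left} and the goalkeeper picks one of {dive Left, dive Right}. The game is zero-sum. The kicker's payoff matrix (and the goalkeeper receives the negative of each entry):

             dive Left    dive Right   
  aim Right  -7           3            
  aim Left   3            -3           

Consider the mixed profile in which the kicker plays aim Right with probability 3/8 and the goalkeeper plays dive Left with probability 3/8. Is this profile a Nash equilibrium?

Yes

Check the goalkeeper's indifference given the kicker's mix p = 3/8:
  payoff from dive Left = 3/4; payoff from dive Right = 3/4 — equal.
Check the kicker's indifference given the goalkeeper's mix q = 3/8:
  payoff from aim Right = -3/4; payoff from aim Left = -3/4 — equal.
Both players are indifferent, so neither can profitably deviate.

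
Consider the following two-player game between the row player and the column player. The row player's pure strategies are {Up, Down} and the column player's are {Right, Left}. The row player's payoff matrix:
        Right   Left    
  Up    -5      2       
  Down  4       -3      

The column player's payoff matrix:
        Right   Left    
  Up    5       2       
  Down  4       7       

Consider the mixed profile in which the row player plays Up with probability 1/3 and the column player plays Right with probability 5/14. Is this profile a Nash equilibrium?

Given the row player's mix p = 1/3, the column player's payoff from Right is 13/3 but from Left is 16/3. The column player strictly prefers Left, so the column player would not mix.
So the proposed profile is not a Nash equilibrium.

No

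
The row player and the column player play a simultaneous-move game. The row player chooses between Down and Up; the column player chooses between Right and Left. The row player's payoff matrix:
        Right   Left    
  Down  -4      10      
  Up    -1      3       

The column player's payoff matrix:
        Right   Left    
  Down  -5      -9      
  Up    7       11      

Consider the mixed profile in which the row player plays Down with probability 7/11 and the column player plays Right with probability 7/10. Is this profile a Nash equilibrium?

Given the row player's mix p = 7/11, the column player's payoff from Right is -7/11 but from Left is -19/11. The column player strictly prefers Right, so the column player would not mix.
So the proposed profile is not a Nash equilibrium.

No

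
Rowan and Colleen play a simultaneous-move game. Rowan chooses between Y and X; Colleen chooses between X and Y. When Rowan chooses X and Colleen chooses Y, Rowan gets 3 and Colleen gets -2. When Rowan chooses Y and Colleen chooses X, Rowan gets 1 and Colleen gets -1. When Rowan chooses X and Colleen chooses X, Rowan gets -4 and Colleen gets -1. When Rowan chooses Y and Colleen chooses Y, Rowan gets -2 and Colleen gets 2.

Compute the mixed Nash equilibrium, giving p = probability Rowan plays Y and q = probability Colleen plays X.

p = 1/4, q = 1/2

In a mixed equilibrium Colleen is indifferent between X and Y; this condition fixes p.
  Colleen's expected payoff from X: p·(-1) + (1−p)·(-1) = -1
  Colleen's expected payoff from Y: p·2 + (1−p)·(-2) = 4p - 2
  -1 = 4p - 2  ⇒  -4p = -1  ⇒  p = 1/4.
Rowan's indifference between Y and X determines Colleen's mixing probability q:
  Rowan's payoff to Y: q·1 + (1−q)·(-2) = 3q - 2
  Rowan's payoff to X: q·(-4) + (1−q)·3 = -7q + 3
  3q - 2 = -7q + 3  ⇒  10q = 5  ⇒  q = 1/2.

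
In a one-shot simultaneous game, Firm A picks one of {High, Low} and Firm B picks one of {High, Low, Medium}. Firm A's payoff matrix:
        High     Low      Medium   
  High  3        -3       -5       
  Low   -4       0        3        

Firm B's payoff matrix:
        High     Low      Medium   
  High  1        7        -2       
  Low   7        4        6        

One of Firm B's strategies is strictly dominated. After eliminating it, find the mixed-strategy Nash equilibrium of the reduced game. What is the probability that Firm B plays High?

q = 3/10

Firm B's strategy Medium is strictly dominated by High: 1 > -2 and 7 > 6. Eliminate Medium.
In a mixed equilibrium Firm A is indifferent between High and Low; this condition fixes q.
  Firm A's payoff from High: q·3 + (1−q)·(-3) = 6q - 3
  Firm A's payoff from Low: q·(-4) + (1−q)·0 = -4q
  6q - 3 = -4q  ⇒  10q = 3  ⇒  q = 3/10.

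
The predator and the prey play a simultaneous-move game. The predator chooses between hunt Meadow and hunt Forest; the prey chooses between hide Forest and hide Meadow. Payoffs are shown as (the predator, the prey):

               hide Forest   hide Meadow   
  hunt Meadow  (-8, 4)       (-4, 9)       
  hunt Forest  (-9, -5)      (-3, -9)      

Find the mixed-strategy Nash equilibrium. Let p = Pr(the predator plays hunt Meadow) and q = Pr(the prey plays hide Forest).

Set the prey's expected payoff from hide Forest equal to that from hide Meadow:
  the prey's expected payoff from hide Forest: p·4 + (1−p)·(-5) = 9p - 5
  the prey's expected payoff from hide Meadow: p·9 + (1−p)·(-9) = 18p - 9
  9p - 5 = 18p - 9  ⇒  -9p = -4  ⇒  p = 4/9.
The predator's indifference between hunt Meadow and hunt Forest determines the prey's mixing probability q:
  the predator's expected payoff from hunt Meadow: q·(-8) + (1−q)·(-4) = -4q - 4
  the predator's expected payoff from hunt Forest: q·(-9) + (1−q)·(-3) = -6q - 3
  -4q - 4 = -6q - 3  ⇒  2q = 1  ⇒  q = 1/2.

p = 4/9, q = 1/2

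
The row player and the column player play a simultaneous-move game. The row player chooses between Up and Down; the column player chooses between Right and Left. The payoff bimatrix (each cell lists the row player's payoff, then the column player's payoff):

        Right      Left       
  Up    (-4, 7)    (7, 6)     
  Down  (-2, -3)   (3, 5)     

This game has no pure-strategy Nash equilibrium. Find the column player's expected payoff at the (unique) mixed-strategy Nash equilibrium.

53/9

For the column player to be willing to mix, the column player must be indifferent between Right and Left, which pins down the row player's mix.
  the column player's payoff from Right: p·7 + (1−p)·(-3) = 10p - 3
  the column player's payoff from Left: p·6 + (1−p)·5 = p + 5
  10p - 3 = p + 5  ⇒  9p = 8  ⇒  p = 8/9.
At equilibrium the column player is indifferent across columns, so the column player's payoff equals the payoff from Right: (8/9)·7 + (1/9)·(-3) = 53/9.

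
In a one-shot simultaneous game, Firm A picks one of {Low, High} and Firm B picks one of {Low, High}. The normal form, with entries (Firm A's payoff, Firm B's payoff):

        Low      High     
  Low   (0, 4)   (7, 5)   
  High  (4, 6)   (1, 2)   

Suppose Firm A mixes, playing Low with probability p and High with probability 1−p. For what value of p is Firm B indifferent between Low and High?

For Firm B to be willing to mix, Firm B must be indifferent between Low and High, which pins down Firm A's mix.
  Firm B's expected payoff from Low: p·4 + (1−p)·6 = -2p + 6
  Firm B's expected payoff from High: p·5 + (1−p)·2 = 3p + 2
  -2p + 6 = 3p + 2  ⇒  -5p = -4  ⇒  p = 4/5.

p = 4/5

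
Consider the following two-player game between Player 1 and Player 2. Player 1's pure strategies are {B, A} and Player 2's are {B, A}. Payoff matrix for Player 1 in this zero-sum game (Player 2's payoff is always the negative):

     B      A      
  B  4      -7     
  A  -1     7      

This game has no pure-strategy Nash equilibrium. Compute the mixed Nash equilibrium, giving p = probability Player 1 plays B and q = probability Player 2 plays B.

Player 1's mix must leave Player 2 indifferent between B and A.
  Player 2's expected payoff from B: p·(-4) + (1−p)·1 = -5p + 1
  Player 2's expected payoff from A: p·7 + (1−p)·(-7) = 14p - 7
  -5p + 1 = 14p - 7  ⇒  -19p = -8  ⇒  p = 8/19.
For Player 1 to be willing to mix, Player 1 must be indifferent between B and A, which pins down Player 2's mix.
  Player 1's payoff to B: q·4 + (1−q)·(-7) = 11q - 7
  Player 1's payoff to A: q·(-1) + (1−q)·7 = -8q + 7
  11q - 7 = -8q + 7  ⇒  19q = 14  ⇒  q = 14/19.

p = 8/19, q = 14/19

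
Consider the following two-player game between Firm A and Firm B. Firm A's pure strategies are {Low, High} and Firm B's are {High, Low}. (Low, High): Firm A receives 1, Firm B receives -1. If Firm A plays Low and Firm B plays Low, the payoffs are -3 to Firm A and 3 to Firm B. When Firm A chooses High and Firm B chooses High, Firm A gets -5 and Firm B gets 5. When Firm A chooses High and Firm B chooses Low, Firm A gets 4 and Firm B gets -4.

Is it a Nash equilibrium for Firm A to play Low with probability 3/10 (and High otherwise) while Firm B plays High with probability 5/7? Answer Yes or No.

Given Firm A's mix p = 3/10, Firm B's payoff from High is 16/5 but from Low is -19/10. Firm B strictly prefers High, so Firm B would not mix.
So the proposed profile is not a Nash equilibrium.

No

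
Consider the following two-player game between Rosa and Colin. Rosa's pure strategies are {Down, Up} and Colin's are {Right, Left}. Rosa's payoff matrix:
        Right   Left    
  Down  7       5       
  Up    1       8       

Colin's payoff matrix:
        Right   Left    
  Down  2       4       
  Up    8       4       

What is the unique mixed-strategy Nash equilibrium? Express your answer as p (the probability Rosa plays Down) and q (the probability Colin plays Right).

p = 2/3, q = 1/3

In a mixed equilibrium Colin is indifferent between Right and Left; this condition fixes p.
  Colin's expected payoff from Right: p·2 + (1−p)·8 = -6p + 8
  Colin's expected payoff from Left: p·4 + (1−p)·4 = 4
  -6p + 8 = 4  ⇒  -6p = -4  ⇒  p = 2/3.
In a mixed equilibrium Rosa is indifferent between Down and Up; this condition fixes q.
  Rosa's payoff from Down: q·7 + (1−q)·5 = 2q + 5
  Rosa's payoff from Up: q·1 + (1−q)·8 = -7q + 8
  2q + 5 = -7q + 8  ⇒  9q = 3  ⇒  q = 1/3.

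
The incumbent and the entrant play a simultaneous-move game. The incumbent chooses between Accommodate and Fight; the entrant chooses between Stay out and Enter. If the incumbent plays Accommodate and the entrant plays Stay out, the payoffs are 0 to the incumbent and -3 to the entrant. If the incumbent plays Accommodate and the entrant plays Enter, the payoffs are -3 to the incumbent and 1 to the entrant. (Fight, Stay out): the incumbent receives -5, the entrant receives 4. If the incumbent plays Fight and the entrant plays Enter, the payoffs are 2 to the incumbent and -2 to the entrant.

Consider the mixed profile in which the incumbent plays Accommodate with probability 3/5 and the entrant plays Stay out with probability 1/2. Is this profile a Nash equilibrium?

Check the entrant's indifference given the incumbent's mix p = 3/5:
  payoff from Stay out = -1/5; payoff from Enter = -1/5 — equal.
Check the incumbent's indifference given the entrant's mix q = 1/2:
  payoff from Accommodate = -3/2; payoff from Fight = -3/2 — equal.
Both players are indifferent, so neither can profitably deviate.

Yes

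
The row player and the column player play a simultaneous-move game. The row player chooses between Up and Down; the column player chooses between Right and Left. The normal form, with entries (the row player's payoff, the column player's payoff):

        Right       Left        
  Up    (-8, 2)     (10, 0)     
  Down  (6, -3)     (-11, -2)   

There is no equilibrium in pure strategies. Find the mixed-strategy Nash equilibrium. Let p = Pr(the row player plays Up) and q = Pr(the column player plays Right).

In a mixed equilibrium the column player is indifferent between Right and Left; this condition fixes p.
  the column player's payoff from Right: p·2 + (1−p)·(-3) = 5p - 3
  the column player's payoff from Left: p·0 + (1−p)·(-2) = 2p - 2
  5p - 3 = 2p - 2  ⇒  3p = 1  ⇒  p = 1/3.
For the row player to be willing to mix, the row player must be indifferent between Up and Down, which pins down the column player's mix.
  the row player's payoff from Up: q·(-8) + (1−q)·10 = -18q + 10
  the row player's payoff from Down: q·6 + (1−q)·(-11) = 17q - 11
  -18q + 10 = 17q - 11  ⇒  -35q = -21  ⇒  q = 3/5.

p = 1/3, q = 3/5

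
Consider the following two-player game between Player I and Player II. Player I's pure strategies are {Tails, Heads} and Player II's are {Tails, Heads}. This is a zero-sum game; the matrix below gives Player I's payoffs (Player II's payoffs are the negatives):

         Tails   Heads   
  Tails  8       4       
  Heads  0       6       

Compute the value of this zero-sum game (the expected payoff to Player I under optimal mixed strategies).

Player I's indifference between Tails and Heads determines Player II's mixing probability q:
  Player I's expected payoff from Tails: q·8 + (1−q)·4 = 4q + 4
  Player I's expected payoff from Heads: q·0 + (1−q)·6 = -6q + 6
  4q + 4 = -6q + 6  ⇒  10q = 2  ⇒  q = 1/5.
The value is Player I's expected payoff against this mix (using Tails): (1/5)·8 + (4/5)·4 = 24/5.

v = 24/5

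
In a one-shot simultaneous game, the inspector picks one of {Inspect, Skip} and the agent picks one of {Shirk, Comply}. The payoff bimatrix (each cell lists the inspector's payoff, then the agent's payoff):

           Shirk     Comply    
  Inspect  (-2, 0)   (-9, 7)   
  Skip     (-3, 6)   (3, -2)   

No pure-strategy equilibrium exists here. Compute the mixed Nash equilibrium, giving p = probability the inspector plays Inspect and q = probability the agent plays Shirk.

p = 8/15, q = 12/13

In a mixed equilibrium the agent is indifferent between Shirk and Comply; this condition fixes p.
  the agent's expected payoff from Shirk: p·0 + (1−p)·6 = -6p + 6
  the agent's expected payoff from Comply: p·7 + (1−p)·(-2) = 9p - 2
  -6p + 6 = 9p - 2  ⇒  -15p = -8  ⇒  p = 8/15.
The agent's mix must leave the inspector indifferent between Inspect and Skip.
  the inspector's expected payoff from Inspect: q·(-2) + (1−q)·(-9) = 7q - 9
  the inspector's expected payoff from Skip: q·(-3) + (1−q)·3 = -6q + 3
  7q - 9 = -6q + 3  ⇒  13q = 12  ⇒  q = 12/13.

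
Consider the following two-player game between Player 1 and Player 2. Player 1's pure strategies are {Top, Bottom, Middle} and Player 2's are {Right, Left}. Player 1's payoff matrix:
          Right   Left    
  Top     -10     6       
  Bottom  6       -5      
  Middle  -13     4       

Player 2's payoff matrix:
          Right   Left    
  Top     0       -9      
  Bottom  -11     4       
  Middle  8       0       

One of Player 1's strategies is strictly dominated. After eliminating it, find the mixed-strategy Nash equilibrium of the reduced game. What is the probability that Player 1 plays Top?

p = 5/8

Player 1's strategy Middle is strictly dominated by Top: -10 > -13 and 6 > 4. Eliminate Middle.
For Player 2 to be willing to mix, Player 2 must be indifferent between Right and Left, which pins down Player 1's mix.
  Player 2's payoff from Right: p·0 + (1−p)·(-11) = 11p - 11
  Player 2's payoff from Left: p·(-9) + (1−p)·4 = -13p + 4
  11p - 11 = -13p + 4  ⇒  24p = 15  ⇒  p = 5/8.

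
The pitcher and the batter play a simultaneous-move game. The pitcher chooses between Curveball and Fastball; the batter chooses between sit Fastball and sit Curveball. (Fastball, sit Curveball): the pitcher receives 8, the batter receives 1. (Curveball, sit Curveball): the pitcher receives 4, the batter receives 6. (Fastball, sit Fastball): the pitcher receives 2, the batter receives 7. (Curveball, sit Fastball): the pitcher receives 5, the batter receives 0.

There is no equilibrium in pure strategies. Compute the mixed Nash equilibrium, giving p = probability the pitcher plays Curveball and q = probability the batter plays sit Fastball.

Set the batter's expected payoff from sit Fastball equal to that from sit Curveball:
  the batter's expected payoff from sit Fastball: p·0 + (1−p)·7 = -7p + 7
  the batter's expected payoff from sit Curveball: p·6 + (1−p)·1 = 5p + 1
  -7p + 7 = 5p + 1  ⇒  -12p = -6  ⇒  p = 1/2.
For the pitcher to be willing to mix, the pitcher must be indifferent between Curveball and Fastball, which pins down the batter's mix.
  the pitcher's payoff to Curveball: q·5 + (1−q)·4 = q + 4
  the pitcher's payoff to Fastball: q·2 + (1−q)·8 = -6q + 8
  q + 4 = -6q + 8  ⇒  7q = 4  ⇒  q = 4/7.

p = 1/2, q = 4/7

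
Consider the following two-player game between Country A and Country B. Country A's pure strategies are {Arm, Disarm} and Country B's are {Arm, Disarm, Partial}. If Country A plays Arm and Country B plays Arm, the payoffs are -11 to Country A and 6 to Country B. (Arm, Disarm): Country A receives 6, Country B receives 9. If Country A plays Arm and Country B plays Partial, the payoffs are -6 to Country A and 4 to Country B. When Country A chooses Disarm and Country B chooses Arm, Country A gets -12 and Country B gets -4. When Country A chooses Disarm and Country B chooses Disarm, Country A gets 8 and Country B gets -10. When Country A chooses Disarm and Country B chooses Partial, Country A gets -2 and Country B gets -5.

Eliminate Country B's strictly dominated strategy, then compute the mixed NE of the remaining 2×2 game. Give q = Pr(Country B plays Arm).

Country B's strategy Partial is strictly dominated by Arm: 6 > 4 and -4 > -5. Eliminate Partial.
Set Country A's expected payoff from Arm equal to that from Disarm:
  Country A's payoff from Arm: q·(-11) + (1−q)·6 = -17q + 6
  Country A's payoff from Disarm: q·(-12) + (1−q)·8 = -20q + 8
  -17q + 6 = -20q + 8  ⇒  3q = 2  ⇒  q = 2/3.

q = 2/3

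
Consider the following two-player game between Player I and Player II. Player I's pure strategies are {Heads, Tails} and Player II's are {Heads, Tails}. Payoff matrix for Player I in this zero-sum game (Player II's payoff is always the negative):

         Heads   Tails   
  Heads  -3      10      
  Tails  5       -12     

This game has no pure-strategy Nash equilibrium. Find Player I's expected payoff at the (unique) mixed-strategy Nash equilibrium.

Set Player I's expected payoff from Heads equal to that from Tails:
  Player I's payoff from Heads: q·(-3) + (1−q)·10 = -13q + 10
  Player I's payoff from Tails: q·5 + (1−q)·(-12) = 17q - 12
  -13q + 10 = 17q - 12  ⇒  -30q = -22  ⇒  q = 11/15.
At equilibrium Player I is indifferent across rows, so Player I's payoff equals the payoff from Heads: (11/15)·(-3) + (4/15)·10 = 7/15.

7/15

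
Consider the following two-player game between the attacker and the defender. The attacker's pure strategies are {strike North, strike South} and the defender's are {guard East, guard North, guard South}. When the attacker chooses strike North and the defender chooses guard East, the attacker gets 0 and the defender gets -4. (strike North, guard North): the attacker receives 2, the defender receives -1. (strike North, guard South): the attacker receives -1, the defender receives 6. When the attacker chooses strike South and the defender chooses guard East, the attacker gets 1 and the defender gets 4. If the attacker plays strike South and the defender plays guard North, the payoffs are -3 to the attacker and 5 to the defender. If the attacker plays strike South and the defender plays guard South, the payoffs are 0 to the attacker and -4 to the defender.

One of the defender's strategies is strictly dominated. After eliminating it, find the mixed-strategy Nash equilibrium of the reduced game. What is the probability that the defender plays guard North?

q = 1/6

The defender's strategy guard East is strictly dominated by guard North: -1 > -4 and 5 > 4. Eliminate guard East.
The attacker's indifference between strike North and strike South determines the defender's mixing probability q:
  the attacker's expected payoff from strike North: q·2 + (1−q)·(-1) = 3q - 1
  the attacker's expected payoff from strike South: q·(-3) + (1−q)·0 = -3q
  3q - 1 = -3q  ⇒  6q = 1  ⇒  q = 1/6.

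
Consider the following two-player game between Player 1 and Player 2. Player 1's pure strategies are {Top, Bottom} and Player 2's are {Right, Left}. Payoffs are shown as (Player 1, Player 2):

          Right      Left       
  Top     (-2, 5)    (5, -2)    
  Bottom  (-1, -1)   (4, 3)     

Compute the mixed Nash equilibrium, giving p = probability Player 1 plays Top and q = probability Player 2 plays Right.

p = 4/11, q = 1/2

In a mixed equilibrium Player 2 is indifferent between Right and Left; this condition fixes p.
  Player 2's payoff from Right: p·5 + (1−p)·(-1) = 6p - 1
  Player 2's payoff from Left: p·(-2) + (1−p)·3 = -5p + 3
  6p - 1 = -5p + 3  ⇒  11p = 4  ⇒  p = 4/11.
Player 1's indifference between Top and Bottom determines Player 2's mixing probability q:
  Player 1's payoff to Top: q·(-2) + (1−q)·5 = -7q + 5
  Player 1's payoff to Bottom: q·(-1) + (1−q)·4 = -5q + 4
  -7q + 5 = -5q + 4  ⇒  -2q = -1  ⇒  q = 1/2.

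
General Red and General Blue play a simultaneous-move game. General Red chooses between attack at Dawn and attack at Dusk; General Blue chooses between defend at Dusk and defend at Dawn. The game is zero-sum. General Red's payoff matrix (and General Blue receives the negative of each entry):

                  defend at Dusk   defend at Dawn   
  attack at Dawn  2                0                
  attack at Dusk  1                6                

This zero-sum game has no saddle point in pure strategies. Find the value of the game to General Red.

For General Red to be willing to mix, General Red must be indifferent between attack at Dawn and attack at Dusk, which pins down General Blue's mix.
  General Red's expected payoff from attack at Dawn: q·2 + (1−q)·0 = 2q
  General Red's expected payoff from attack at Dusk: q·1 + (1−q)·6 = -5q + 6
  2q = -5q + 6  ⇒  7q = 6  ⇒  q = 6/7.
The value is General Red's expected payoff against this mix (using attack at Dawn): (6/7)·2 + (1/7)·0 = 12/7.

v = 12/7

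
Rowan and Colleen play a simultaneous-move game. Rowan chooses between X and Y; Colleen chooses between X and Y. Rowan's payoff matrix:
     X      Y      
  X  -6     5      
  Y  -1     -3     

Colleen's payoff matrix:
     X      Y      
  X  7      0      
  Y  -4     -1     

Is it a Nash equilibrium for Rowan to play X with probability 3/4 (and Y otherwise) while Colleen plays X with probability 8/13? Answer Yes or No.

No

Given Rowan's mix p = 3/4, Colleen's payoff from X is 17/4 but from Y is -1/4. Colleen strictly prefers X, so Colleen would not mix.
So the proposed profile is not a Nash equilibrium.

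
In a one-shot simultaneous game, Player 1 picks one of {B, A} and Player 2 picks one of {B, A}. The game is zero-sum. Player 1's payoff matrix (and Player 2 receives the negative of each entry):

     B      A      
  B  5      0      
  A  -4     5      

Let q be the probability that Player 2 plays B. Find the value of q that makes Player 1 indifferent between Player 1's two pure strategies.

q = 5/14

In a mixed equilibrium Player 1 is indifferent between B and A; this condition fixes q.
  Player 1's payoff to B: q·5 + (1−q)·0 = 5q
  Player 1's payoff to A: q·(-4) + (1−q)·5 = -9q + 5
  5q = -9q + 5  ⇒  14q = 5  ⇒  q = 5/14.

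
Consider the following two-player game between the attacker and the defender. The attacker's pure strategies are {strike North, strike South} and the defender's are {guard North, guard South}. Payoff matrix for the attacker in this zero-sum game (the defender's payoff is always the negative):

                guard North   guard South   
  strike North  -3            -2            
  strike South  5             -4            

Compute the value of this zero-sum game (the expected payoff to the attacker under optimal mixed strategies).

The attacker's indifference between strike North and strike South determines the defender's mixing probability q:
  the attacker's expected payoff from strike North: q·(-3) + (1−q)·(-2) = -q - 2
  the attacker's expected payoff from strike South: q·5 + (1−q)·(-4) = 9q - 4
  -q - 2 = 9q - 4  ⇒  -10q = -2  ⇒  q = 1/5.
The value is the attacker's expected payoff against this mix (using strike North): (1/5)·(-3) + (4/5)·(-2) = -11/5.

v = -11/5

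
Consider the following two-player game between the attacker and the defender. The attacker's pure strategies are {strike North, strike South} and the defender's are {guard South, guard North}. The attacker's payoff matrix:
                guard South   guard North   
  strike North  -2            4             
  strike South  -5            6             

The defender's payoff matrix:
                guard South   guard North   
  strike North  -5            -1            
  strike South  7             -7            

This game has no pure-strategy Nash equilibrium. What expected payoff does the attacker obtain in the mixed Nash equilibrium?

The defender's mix must leave the attacker indifferent between strike North and strike South.
  the attacker's payoff from strike North: q·(-2) + (1−q)·4 = -6q + 4
  the attacker's payoff from strike South: q·(-5) + (1−q)·6 = -11q + 6
  -6q + 4 = -11q + 6  ⇒  5q = 2  ⇒  q = 2/5.
At equilibrium the attacker is indifferent across rows, so the attacker's payoff equals the payoff from strike North: (2/5)·(-2) + (3/5)·4 = 8/5.

8/5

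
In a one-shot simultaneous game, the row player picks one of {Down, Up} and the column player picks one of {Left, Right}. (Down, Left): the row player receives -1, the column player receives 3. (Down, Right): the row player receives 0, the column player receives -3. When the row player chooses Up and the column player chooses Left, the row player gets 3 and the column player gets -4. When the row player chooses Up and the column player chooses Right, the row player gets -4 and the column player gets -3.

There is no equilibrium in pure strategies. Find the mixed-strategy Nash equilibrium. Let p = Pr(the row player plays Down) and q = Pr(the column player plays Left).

p = 1/7, q = 1/2

In a mixed equilibrium the column player is indifferent between Left and Right; this condition fixes p.
  the column player's expected payoff from Left: p·3 + (1−p)·(-4) = 7p - 4
  the column player's expected payoff from Right: p·(-3) + (1−p)·(-3) = -3
  7p - 4 = -3  ⇒  7p = 1  ⇒  p = 1/7.
For the row player to be willing to mix, the row player must be indifferent between Down and Up, which pins down the column player's mix.
  the row player's payoff from Down: q·(-1) + (1−q)·0 = -q
  the row player's payoff from Up: q·3 + (1−q)·(-4) = 7q - 4
  -q = 7q - 4  ⇒  -8q = -4  ⇒  q = 1/2.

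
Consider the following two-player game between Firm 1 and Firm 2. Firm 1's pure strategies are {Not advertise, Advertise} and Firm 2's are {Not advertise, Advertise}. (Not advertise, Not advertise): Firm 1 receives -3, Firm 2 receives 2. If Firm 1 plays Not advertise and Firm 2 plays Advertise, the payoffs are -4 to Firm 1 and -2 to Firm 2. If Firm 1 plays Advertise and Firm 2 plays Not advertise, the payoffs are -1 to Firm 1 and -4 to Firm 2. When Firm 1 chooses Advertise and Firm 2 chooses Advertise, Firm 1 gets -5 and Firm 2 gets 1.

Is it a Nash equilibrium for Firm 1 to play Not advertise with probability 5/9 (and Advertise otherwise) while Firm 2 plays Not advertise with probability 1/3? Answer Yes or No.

Yes

Check Firm 2's indifference given Firm 1's mix p = 5/9:
  payoff from Not advertise = -2/3; payoff from Advertise = -2/3 — equal.
Check Firm 1's indifference given Firm 2's mix q = 1/3:
  payoff from Not advertise = -11/3; payoff from Advertise = -11/3 — equal.
Both players are indifferent, so neither can profitably deviate.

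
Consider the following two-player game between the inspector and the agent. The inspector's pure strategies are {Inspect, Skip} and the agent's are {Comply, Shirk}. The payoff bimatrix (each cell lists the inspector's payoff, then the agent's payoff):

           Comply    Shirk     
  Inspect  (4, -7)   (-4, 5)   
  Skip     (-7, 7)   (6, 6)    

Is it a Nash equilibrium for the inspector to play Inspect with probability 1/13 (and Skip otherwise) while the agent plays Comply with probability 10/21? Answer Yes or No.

Yes

Check the agent's indifference given the inspector's mix p = 1/13:
  payoff from Comply = 77/13; payoff from Shirk = 77/13 — equal.
Check the inspector's indifference given the agent's mix q = 10/21:
  payoff from Inspect = -4/21; payoff from Skip = -4/21 — equal.
Both players are indifferent, so neither can profitably deviate.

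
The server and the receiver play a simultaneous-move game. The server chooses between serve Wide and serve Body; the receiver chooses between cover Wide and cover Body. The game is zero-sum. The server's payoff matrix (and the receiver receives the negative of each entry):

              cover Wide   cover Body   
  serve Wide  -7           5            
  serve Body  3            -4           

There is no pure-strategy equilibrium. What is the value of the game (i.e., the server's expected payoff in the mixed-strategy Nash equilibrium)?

In a mixed equilibrium the server is indifferent between serve Wide and serve Body; this condition fixes q.
  the server's payoff to serve Wide: q·(-7) + (1−q)·5 = -12q + 5
  the server's payoff to serve Body: q·3 + (1−q)·(-4) = 7q - 4
  -12q + 5 = 7q - 4  ⇒  -19q = -9  ⇒  q = 9/19.
The value is the server's expected payoff against this mix (using serve Wide): (9/19)·(-7) + (10/19)·5 = -13/19.

v = -13/19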